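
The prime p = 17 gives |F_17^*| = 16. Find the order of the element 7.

16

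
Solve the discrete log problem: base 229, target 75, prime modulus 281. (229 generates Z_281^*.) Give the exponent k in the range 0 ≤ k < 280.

249

Baby-step giant-step with m = ceil(sqrt(280)) = 17.
Baby table (229^j mod 281 for j=0..16):
  0:1  1:229  2:175  3:173  4:277  5:208  6:143  7:151
  8:16  9:11  10:271  11:239  12:217  13:237  14:40  15:168
  16:256
Giant step factor: 229^(-17) ≡ 190 (mod 281).
Scan 75·190^i mod 281 for i = 0, 1, …:
  i=0: 75   i=1: 200   i=2: 65   i=3: 267
  i=4: 150   i=5: 119   i=6: 130   i=7: 253
  i=8: 19   i=9: 238     …   i=13: 195
  i=14: 239
Match at i=14, j=11: k = 14·17 + 11 = 249.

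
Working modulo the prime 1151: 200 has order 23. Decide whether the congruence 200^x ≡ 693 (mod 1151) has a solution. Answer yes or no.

⟨200⟩ has order 23; its elements mod 1151 are {1, 105, 169, 177, 199, 200, 252, 282, 421, 467, 480, 550, 655, 666, 693, 835, 853, 866, 870, 907, 937, 938, 1138}.
693 is in this set.

yes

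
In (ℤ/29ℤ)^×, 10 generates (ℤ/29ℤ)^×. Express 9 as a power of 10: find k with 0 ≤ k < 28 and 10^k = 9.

Successive powers of 10 modulo 29:
  10^0=1  10^1=10  10^2=13  10^3=14  10^4=24  10^5=8
  10^6=22  10^7=17  10^8=25  10^9=18  10^10=6  10^11=2
  10^12=20  10^13=26  10^14=28  10^15=19  10^16=16  10^17=15
  10^18=5  10^19=21  10^20=7  10^21=12  10^22=4  10^23=11
  10^24=23  10^25=27  10^26=9
So 10^26 ≡ 9 (mod 29), giving k = 26.

26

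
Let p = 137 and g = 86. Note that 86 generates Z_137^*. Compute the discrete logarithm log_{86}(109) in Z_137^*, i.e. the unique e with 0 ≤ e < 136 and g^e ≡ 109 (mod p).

Baby-step giant-step with m = ceil(sqrt(136)) = 12.
Baby table (86^j mod 137 for j=0..11):
  0:1  1:86  2:135  3:102  4:4  5:70  6:129  7:134
  8:16  9:6  10:105  11:125
Giant step factor: 86^(-12) ≡ 15 (mod 137).
Scan 109·15^i mod 137 for i = 0, 1, …:
  i=0: 109   i=1: 128   i=2: 2   i=3: 30
  i=4: 39   i=5: 37   i=6: 7   i=7: 105
Match at i=7, j=10: e = 7·12 + 10 = 94.

94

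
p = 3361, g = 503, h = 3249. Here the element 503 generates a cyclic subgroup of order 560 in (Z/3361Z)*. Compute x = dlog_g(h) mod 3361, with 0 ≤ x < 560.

210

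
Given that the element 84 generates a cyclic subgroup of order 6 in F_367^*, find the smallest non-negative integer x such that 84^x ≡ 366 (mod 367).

3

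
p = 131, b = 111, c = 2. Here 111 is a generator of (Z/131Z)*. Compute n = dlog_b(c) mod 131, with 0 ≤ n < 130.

Baby-step giant-step with m = ceil(sqrt(130)) = 12.
Baby table (111^j mod 131 for j=0..11):
  0:1  1:111  2:7  3:122  4:49  5:68  6:81  7:83
  8:43  9:57  10:39  11:6
Giant step factor: 111^(-12) ≡ 12 (mod 131).
Scan 2·12^i mod 131 for i = 0, 1, …:
  i=0: 2   i=1: 24   i=2: 26   i=3: 50
  i=4: 76   i=5: 126   i=6: 71   i=7: 66
  i=8: 6
Match at i=8, j=11: n = 8·12 + 11 = 107.

107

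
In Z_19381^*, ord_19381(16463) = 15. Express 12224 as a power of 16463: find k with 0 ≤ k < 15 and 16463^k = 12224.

Successive powers of 16463 modulo 19381:
  16463^0=1  16463^1=16463  16463^2=6465  16463^3=12224
So 16463^3 ≡ 12224 (mod 19381), giving k = 3.

3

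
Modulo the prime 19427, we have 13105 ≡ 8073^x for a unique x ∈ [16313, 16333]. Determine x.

Compute 8073^16313 mod 19427 = 1554, then multiply by 8073 repeatedly:
  8073^16313=1554  8073^16314=15027  8073^16315=10783  8073^16316=18199  8073^16317=13553
  8073^16318=505  8073^16319=16622  8073^16320=7117  8073^16321=9902  8073^16322=16168
  8073^16323=13678  8073^16324=18853  8073^16325=9151  8073^16326=14569  8073^16327=4479
  8073^16328=5320  8073^16329=14690  8073^16330=9962  8073^16331=14873  8073^16332=10869
  8073^16333=13105
Found 13105 at exponent 16333.

16333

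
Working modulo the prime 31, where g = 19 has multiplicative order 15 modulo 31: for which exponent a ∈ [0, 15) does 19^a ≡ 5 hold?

5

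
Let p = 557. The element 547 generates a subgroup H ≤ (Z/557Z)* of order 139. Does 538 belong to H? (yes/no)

no

538 ∈ ⟨547⟩ iff 538^139 ≡ 1 (mod 557), since |⟨547⟩| = 139.
538^139 mod 557 = 556.
Since 556 ≠ 1, 538 does not lie in the subgroup.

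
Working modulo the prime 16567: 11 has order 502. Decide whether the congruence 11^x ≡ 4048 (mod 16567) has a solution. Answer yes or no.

4048 ∈ ⟨11⟩ iff 4048^502 ≡ 1 (mod 16567), since |⟨11⟩| = 502.
4048^502 mod 16567 = 1.
Since 1 = 1, 4048 lies in the subgroup.

yes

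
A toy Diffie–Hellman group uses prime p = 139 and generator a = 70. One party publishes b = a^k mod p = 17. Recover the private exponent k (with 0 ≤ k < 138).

31

Baby-step giant-step with m = ceil(sqrt(138)) = 12.
Baby table (70^j mod 139 for j=0..11):
  0:1  1:70  2:35  3:87  4:113  5:126  6:63  7:101
  8:120  9:60  10:30  11:15
Giant step factor: 70^(-12) ≡ 65 (mod 139).
Scan 17·65^i mod 139 for i = 0, 1, …:
  i=0: 17   i=1: 132   i=2: 101
Match at i=2, j=7: k = 2·12 + 7 = 31.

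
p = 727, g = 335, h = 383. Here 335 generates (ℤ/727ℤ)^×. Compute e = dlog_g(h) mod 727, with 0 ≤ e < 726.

Baby-step giant-step with m = ceil(sqrt(726)) = 27.
Baby table (335^j mod 727 for j=0..26):
  0:1  1:335  2:267  3:24  4:43  5:592  6:576  7:305
  8:395  9:11  10:50  11:29  12:264  13:473  14:696  15:520
  16:447  17:710  18:121  19:550  20:319  21:723  22:114  23:386
  24:631  25:555  26:540
Giant step factor: 335^(-27) ≡ 396 (mod 727).
Scan 383·396^i mod 727 for i = 0, 1, …:
  i=0: 383   i=1: 452   i=2: 150   i=3: 513
  i=4: 315   i=5: 423   i=6: 298   i=7: 234
  i=8: 335
Match at i=8, j=1: e = 8·27 + 1 = 217.

217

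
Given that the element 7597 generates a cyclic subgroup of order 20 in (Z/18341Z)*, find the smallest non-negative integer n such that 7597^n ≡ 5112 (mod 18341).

Successive powers of 7597 modulo 18341:
  7597^0=1  7597^1=7597  7597^2=13623  7597^3=14009  7597^4=11891  7597^5=6502
  7597^6=3381  7597^7=8057  7597^8=5112
So 7597^8 ≡ 5112 (mod 18341), giving n = 8.

8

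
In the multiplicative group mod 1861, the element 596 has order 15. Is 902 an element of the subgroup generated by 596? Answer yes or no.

902 ∈ ⟨596⟩ iff 902^15 ≡ 1 (mod 1861), since |⟨596⟩| = 15.
902^15 mod 1861 = 1489.
Since 1489 ≠ 1, 902 does not lie in the subgroup.

no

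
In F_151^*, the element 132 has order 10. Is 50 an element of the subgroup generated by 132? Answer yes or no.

no

⟨132⟩ has order 10; its elements mod 151 are {1, 8, 19, 59, 64, 87, 92, 132, 143, 150}.
50 is not in this set.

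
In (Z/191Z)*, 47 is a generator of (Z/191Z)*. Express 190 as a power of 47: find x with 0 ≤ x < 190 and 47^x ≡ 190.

95

Baby-step giant-step with m = ceil(sqrt(190)) = 14.
Baby table (47^j mod 191 for j=0..13):
  0:1  1:47  2:108  3:110  4:13  5:38  6:67  7:93
  8:169  9:112  10:107  11:63  12:96  13:119
Giant step factor: 47^(-14) ≡ 46 (mod 191).
Scan 190·46^i mod 191 for i = 0, 1, …:
  i=0: 190   i=1: 145   i=2: 176   i=3: 74
  i=4: 157   i=5: 155   i=6: 63
Match at i=6, j=11: x = 6·14 + 11 = 95.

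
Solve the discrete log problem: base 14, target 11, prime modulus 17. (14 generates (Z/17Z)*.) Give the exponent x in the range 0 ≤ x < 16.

Successive powers of 14 modulo 17:
  14^0=1  14^1=14  14^2=9  14^3=7  14^4=13  14^5=12
  14^6=15  14^7=6  14^8=16  14^9=3  14^10=8  14^11=10
  14^12=4  14^13=5  14^14=2  14^15=11
So 14^15 ≡ 11 (mod 17), giving x = 15.

15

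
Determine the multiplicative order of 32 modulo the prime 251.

10

The order of 32 must divide p − 1 = 250 = 2 · 5^3.
Divisors: 1, 2, 5, 10, 25, 50, 125, 250.
Check each in increasing order: 32^1 ≡ 32;  32^2 ≡ 20;  32^5 ≡ 250;  32^10 ≡ 1.
Smallest exponent giving 1 is 10.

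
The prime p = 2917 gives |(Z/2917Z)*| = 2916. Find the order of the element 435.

The order of 435 must divide p − 1 = 2916 = 2^2 · 3^6.
Divisors: 1, 2, 3, 4, 6, 9, 12, 18, 27, 36, 54, 81, 108, 162, 243, 324, 486, 729, 972, 1458, 2916.
Check each in increasing order: 435^1 ≡ 435;  435^2 ≡ 2537;  435^3 ≡ 969;  435^4 ≡ 1467;  435^6 ≡ 2604;  435^9 ≡ 71;  435^12 ≡ 1708;  435^18 ≡ 2124;  435^27 ≡ 2037;  435^36 ≡ 1694;  435^54 ≡ 1395;  435^81 ≡ 457;  435^108 ≡ 386;  435^162 ≡ 1742;  435^243 ≡ 2670;  435^324 ≡ 884;  435^486 ≡ 2669;  435^729 ≡ 2916;  435^972 ≡ 247;  435^1458 ≡ 1.
Smallest exponent giving 1 is 1458.

1458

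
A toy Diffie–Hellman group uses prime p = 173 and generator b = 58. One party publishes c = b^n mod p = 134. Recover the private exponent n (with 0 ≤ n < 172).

163

Baby-step giant-step with m = ceil(sqrt(172)) = 14.
Baby table (58^j mod 173 for j=0..13):
  0:1  1:58  2:77  3:141  4:47  5:131  6:159  7:53
  8:133  9:102  10:34  11:69  12:23  13:123
Giant step factor: 58^(-14) ≡ 38 (mod 173).
Scan 134·38^i mod 173 for i = 0, 1, …:
  i=0: 134   i=1: 75   i=2: 82   i=3: 2
  i=4: 76   i=5: 120   i=6: 62   i=7: 107
  i=8: 87   i=9: 19   i=10: 30   i=11: 102
Match at i=11, j=9: n = 11·14 + 9 = 163.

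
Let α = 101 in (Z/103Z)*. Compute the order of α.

The order of 101 must divide p − 1 = 102 = 2 · 3 · 17.
Divisors: 1, 2, 3, 6, 17, 34, 51, 102.
Check each in increasing order: 101^1 ≡ 101;  101^2 ≡ 4;  101^3 ≡ 95;  101^6 ≡ 64;  101^17 ≡ 47;  101^34 ≡ 46;  101^51 ≡ 102;  101^102 ≡ 1.
Smallest exponent giving 1 is 102.

102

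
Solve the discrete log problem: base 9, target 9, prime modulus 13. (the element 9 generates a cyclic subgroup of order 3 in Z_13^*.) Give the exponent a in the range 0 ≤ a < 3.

Successive powers of 9 modulo 13:
  9^0=1  9^1=9
So 9^1 ≡ 9 (mod 13), giving a = 1.

1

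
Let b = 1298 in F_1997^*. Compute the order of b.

The order of 1298 must divide p − 1 = 1996 = 2^2 · 499.
Divisors: 1, 2, 4, 499, 998, 1996.
Check each in increasing order: 1298^1 ≡ 1298;  1298^2 ≡ 1333;  1298^4 ≡ 1556;  1298^499 ≡ 412;  1298^998 ≡ 1996;  1298^1996 ≡ 1.
Smallest exponent giving 1 is 1996.

1996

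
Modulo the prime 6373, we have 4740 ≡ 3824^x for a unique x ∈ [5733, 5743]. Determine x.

5742

Compute 3824^5733 mod 6373 = 3947, then multiply by 3824 repeatedly:
  3824^5733=3947  3824^5734=2064  3824^5735=2962  3824^5736=1867  3824^5737=1648
  3824^5738=5428  3824^5739=6184  3824^5740=3786  3824^5741=4581  3824^5742=4740
Found 4740 at exponent 5742.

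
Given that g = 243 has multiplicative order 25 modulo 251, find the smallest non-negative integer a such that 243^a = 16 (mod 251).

18

Successive powers of 243 modulo 251:
  243^0=1  243^1=243  243^2=64  243^3=241  243^4=80  243^5=113
  243^6=100  243^7=204  243^8=125  243^9=4  243^10=219  243^11=5
  243^12=211  243^13=69  243^14=201  243^15=149  243^16=63  243^17=249
  243^18=16
So 243^18 ≡ 16 (mod 251), giving a = 18.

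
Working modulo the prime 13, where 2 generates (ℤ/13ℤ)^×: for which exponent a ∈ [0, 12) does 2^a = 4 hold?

2

Successive powers of 2 modulo 13:
  2^0=1  2^1=2  2^2=4
So 2^2 ≡ 4 (mod 13), giving a = 2.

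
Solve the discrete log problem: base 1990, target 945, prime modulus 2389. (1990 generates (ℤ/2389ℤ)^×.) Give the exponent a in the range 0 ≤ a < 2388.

Baby-step giant-step with m = ceil(sqrt(2388)) = 49.
Baby table (1990^j mod 2389 for j=0..48):
  0:1  1:1990  2:1527  3:2311  4:65  5:344  6:1306  7:2097
  8:1836  9:859  10:1275  11:132  12:2279  13:888  14:1649  15:1413
  16:17  17:384  18:2069  19:1063  20:1105  21:1070  22:701  23:2203
  24:155  25:269  26:174  27:2244  28:519  29:762  30:1754  31:131
  32:289  33:1750  34:1727  35:1348  36:2062  37:1467  38:2361  39:1616
  40:246  41:2184  42:569  43:2313  44:1656  45:1009  46:1150  47:2227
  48:135
Giant step factor: 1990^(-49) ≡ 722 (mod 2389).
Scan 945·722^i mod 2389 for i = 0, 1, …:
  i=0: 945   i=1: 1425   i=2: 1580   i=3: 1207
  i=4: 1858   i=5: 1247   i=6: 2070   i=7: 1415
  i=8: 1527
Match at i=8, j=2: a = 8·49 + 2 = 394.

394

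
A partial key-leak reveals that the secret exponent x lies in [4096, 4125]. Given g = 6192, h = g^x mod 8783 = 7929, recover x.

4099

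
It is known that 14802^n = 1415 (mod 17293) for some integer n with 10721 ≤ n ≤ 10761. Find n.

10728

Compute 14802^10721 mod 17293 = 6980, then multiply by 14802 repeatedly:
  14802^10721=6980  14802^10722=9578  14802^10723=5542  14802^10724=11985  14802^10725=10376
  14802^10726=6419  14802^10727=6296  14802^10728=1415
Found 1415 at exponent 10728.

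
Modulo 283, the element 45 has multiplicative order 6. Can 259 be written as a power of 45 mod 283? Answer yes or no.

⟨45⟩ has order 6; its elements mod 283 are {1, 44, 45, 238, 239, 282}.
259 is not in this set.

no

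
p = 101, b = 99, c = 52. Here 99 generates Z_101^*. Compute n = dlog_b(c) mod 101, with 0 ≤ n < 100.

Baby-step giant-step with m = ceil(sqrt(100)) = 10.
Baby table (99^j mod 101 for j=0..9):
  0:1  1:99  2:4  3:93  4:16  5:69  6:64  7:74
  8:54  9:94
Giant step factor: 99^(-10) ≡ 65 (mod 101).
Scan 52·65^i mod 101 for i = 0, 1, …:
  i=0: 52   i=1: 47   i=2: 25   i=3: 9
  i=4: 80   i=5: 49   i=6: 54
Match at i=6, j=8: n = 6·10 + 8 = 68.

68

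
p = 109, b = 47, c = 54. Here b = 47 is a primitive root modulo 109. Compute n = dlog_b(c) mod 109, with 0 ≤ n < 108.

57

Baby-step giant-step with m = ceil(sqrt(108)) = 11.
Baby table (47^j mod 109 for j=0..10):
  0:1  1:47  2:29  3:55  4:78  5:69  6:82  7:39
  8:89  9:41  10:74
Giant step factor: 47^(-11) ≡ 98 (mod 109).
Scan 54·98^i mod 109 for i = 0, 1, …:
  i=0: 54   i=1: 60   i=2: 103   i=3: 66
  i=4: 37   i=5: 29
Match at i=5, j=2: n = 5·11 + 2 = 57.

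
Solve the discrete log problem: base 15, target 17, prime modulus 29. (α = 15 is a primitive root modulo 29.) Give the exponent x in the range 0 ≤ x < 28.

7

Successive powers of 15 modulo 29:
  15^0=1  15^1=15  15^2=22  15^3=11  15^4=20  15^5=10
  15^6=5  15^7=17
So 15^7 ≡ 17 (mod 29), giving x = 7.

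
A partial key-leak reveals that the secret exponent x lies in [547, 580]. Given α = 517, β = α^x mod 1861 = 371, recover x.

551

Compute 517^547 mod 1861 = 949, then multiply by 517 repeatedly:
  517^547=949  517^548=1190  517^549=1100  517^550=1095  517^551=371
Found 371 at exponent 551.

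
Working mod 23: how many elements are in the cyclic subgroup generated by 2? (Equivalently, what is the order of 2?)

The order of 2 must divide p − 1 = 22 = 2 · 11.
Divisors: 1, 2, 11, 22.
Check each in increasing order: 2^1 ≡ 2;  2^2 ≡ 4;  2^11 ≡ 1.
Smallest exponent giving 1 is 11.

11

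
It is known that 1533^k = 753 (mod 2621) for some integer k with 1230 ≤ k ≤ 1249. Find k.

1244

Compute 1533^1230 mod 2621 = 318, then multiply by 1533 repeatedly:
  1533^1230=318  1533^1231=2609  1533^1232=2572  1533^1233=892  1533^1234=1895
  1533^1235=967  1533^1236=1546  1533^1237=634  1533^1238=2152  1533^1239=1798
  1533^1240=1663  1533^1241=1767  1533^1242=1318  1533^1243=2324  1533^1244=753
Found 753 at exponent 1244.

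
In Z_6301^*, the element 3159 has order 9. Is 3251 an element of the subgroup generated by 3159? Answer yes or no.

yes

⟨3159⟩ has order 9; its elements mod 6301 are {1, 2224, 2977, 3159, 3251, 3323, 4798, 5580, 6192}.
3251 is in this set.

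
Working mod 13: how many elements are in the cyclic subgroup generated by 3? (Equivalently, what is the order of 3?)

The order of 3 must divide p − 1 = 12 = 2^2 · 3.
Divisors: 1, 2, 3, 4, 6, 12.
Check each in increasing order: 3^1 ≡ 3;  3^2 ≡ 9;  3^3 ≡ 1.
Smallest exponent giving 1 is 3.

3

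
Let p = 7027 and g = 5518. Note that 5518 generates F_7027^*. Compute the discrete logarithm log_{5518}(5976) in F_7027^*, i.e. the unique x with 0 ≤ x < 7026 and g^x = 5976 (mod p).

Baby-step giant-step with m = ceil(sqrt(7026)) = 84.
Baby table (5518^j mod 7027 for j=0..83):
  0:1  1:5518  2:333  3:3447  4:5484  5:2450  6:6179  7:718
  8:5723  9:176  10:1442  11:2392  12:2350  13:2485  14:2553  15:5346
  16:6909  17:2387  18:2868  19:820  20:6399  21:6034  22:1686  23:6627
  24:6305  25:313  26:5519  27:5851  28:3780  29:1904  30:907  31:1602
  32:6897  33:6441  34:5899  35:1618  36:3834  37:4742  38:4835  39:5038
  40:872  41:5228  42:2269  43:5255  44:3688  45:192  46:5406  47:693
  48:1286  49:5905  50:6618  51:5832  52:4343  53:2604  54:5684  55:2811
  56:2509  57:1472  58:6311  59:5313  60:490  61:5452  62:1549  63:2550
  64:2846  65:5910  66:6100  67:470  68:497  69:1916  70:3880  71:5598
  72:6099  73:1979  74:164  75:5496  76:5423  77:3148  78:6947  79:1261
  80:1468  81:5320  82:3981  83:756
Giant step factor: 5518^(-84) ≡ 4462 (mod 7027).
Scan 5976·4462^i mod 7027 for i = 0, 1, …:
  i=0: 5976   i=1: 4474   i=2: 6308   i=3: 3161
  i=4: 1193   i=5: 3727   i=6: 3992   i=7: 5886
  i=8: 3433   i=9: 6213     …   i=41: 3994
  i=42: 756
Match at i=42, j=83: x = 42·84 + 83 = 3611.

3611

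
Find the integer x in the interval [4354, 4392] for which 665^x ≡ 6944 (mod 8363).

Compute 665^4354 mod 8363 = 4823, then multiply by 665 repeatedly:
  665^4354=4823  665^4355=4266  665^4356=1833  665^4357=6310  665^4358=6287
  665^4359=7718  665^4360=5951  665^4361=1716  665^4362=3772  665^4363=7843
  665^4364=5446  665^4365=411  665^4366=5699  665^4367=1396  665^4368=47
  665^4369=6166  665^4370=2520  665^4371=3200  665^4372=3798  665^4373=44
  665^4374=4171  665^4375=5562  665^4376=2284  665^4377=5157  665^4378=575
  665^4379=6040  665^4380=2360  665^4381=5519  665^4382=7141  665^4383=6944
Found 6944 at exponent 4383.

4383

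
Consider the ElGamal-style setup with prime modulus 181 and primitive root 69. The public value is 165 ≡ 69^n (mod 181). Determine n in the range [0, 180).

166

Baby-step giant-step with m = ceil(sqrt(180)) = 14.
Baby table (69^j mod 181 for j=0..13):
  0:1  1:69  2:55  3:175  4:129  5:32  6:36  7:131
  8:170  9:146  10:119  11:66  12:29  13:10
Giant step factor: 69^(-14) ≡ 165 (mod 181).
Scan 165·165^i mod 181 for i = 0, 1, …:
  i=0: 165   i=1: 75   i=2: 67   i=3: 14
  i=4: 138   i=5: 145   i=6: 33   i=7: 15
  i=8: 122   i=9: 39   i=10: 100   i=11: 29
Match at i=11, j=12: n = 11·14 + 12 = 166.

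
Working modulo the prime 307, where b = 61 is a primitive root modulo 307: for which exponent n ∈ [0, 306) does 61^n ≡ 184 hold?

148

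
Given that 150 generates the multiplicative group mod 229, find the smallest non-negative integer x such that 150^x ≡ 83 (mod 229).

164

Baby-step giant-step with m = ceil(sqrt(228)) = 16.
Baby table (150^j mod 229 for j=0..15):
  0:1  1:150  2:58  3:227  4:158  5:113  6:4  7:142
  8:3  9:221  10:174  11:223  12:16  13:110  14:12  15:197
Giant step factor: 150^(-16) ≡ 51 (mod 229).
Scan 83·51^i mod 229 for i = 0, 1, …:
  i=0: 83   i=1: 111   i=2: 165   i=3: 171
  i=4: 19   i=5: 53   i=6: 184   i=7: 224
  i=8: 203   i=9: 48   i=10: 158
Match at i=10, j=4: x = 10·16 + 4 = 164.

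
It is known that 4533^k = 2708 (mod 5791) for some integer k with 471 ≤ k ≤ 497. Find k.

496

Compute 4533^471 mod 5791 = 248, then multiply by 4533 repeatedly:
  4533^471=248  4533^472=730  4533^473=2429  4533^474=1966  4533^475=5320
  4533^476=1836  4533^477=921  4533^478=5373  4533^479=4654  4533^480=5760
  4533^481=4252  4533^482=1868  4533^483=1202  4533^484=5126  4533^485=2666
  4533^486=4952  4533^487=1500  4533^488=866  4533^489=5071  4533^490=2364
  4533^491=2662  4533^492=4193  4533^493=807  4533^494=4010  4533^495=5172
  4533^496=2708
Found 2708 at exponent 496.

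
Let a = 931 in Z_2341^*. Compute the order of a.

The order of 931 must divide p − 1 = 2340 = 2^2 · 3^2 · 5 · 13.
Divisors: 1, 2, 3, 4, 5, 6, 9, 10, 12, 13, 15, 18, 20, 26, 30, 36, 39, 45, 52, 60, 65, 78, 90, 117, 130, 156, 180, 195, 234, 260, 390, 468, 585, 780, 1170, 2340.
Check each in increasing order: 931^1 ≡ 931;  931^2 ≡ 591;  931^3 ≡ 86;  931^4 ≡ 472;  931^5 ≡ 1665;  931^6 ≡ 373;  931^9 ≡ 1645;  931^10 ≡ 481;  931^12 ≡ 1010;  931^13 ≡ 1569;  931^15 ≡ 243;  931^18 ≡ 2170;  931^20 ≡ 1943;  931^26 ≡ 1370;  931^30 ≡ 524;  931^36 ≡ 1149;  931^39 ≡ 492;  931^45 ≡ 918;  931^52 ≡ 1759;  931^60 ≡ 679;  931^65 ≡ 2173;  931^78 ≡ 941;  931^90 ≡ 2305;  931^117 ≡ 1795;  931^130 ≡ 132;  931^156 ≡ 583;  931^180 ≡ 1296;  931^195 ≡ 1234;  931^234 ≡ 809;  931^260 ≡ 1037;  931^390 ≡ 1106;  931^468 ≡ 1342;  931^585 ≡ 1.
Smallest exponent giving 1 is 585.

585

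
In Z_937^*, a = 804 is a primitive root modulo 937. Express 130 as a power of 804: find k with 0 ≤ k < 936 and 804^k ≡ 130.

Baby-step giant-step with m = ceil(sqrt(936)) = 31.
Baby table (804^j mod 937 for j=0..30):
  0:1  1:804  2:823  3:170  4:815  5:297  6:790  7:811
  8:829  9:309  10:131  11:380  12:58  13:719  14:884  15:490
  16:420  17:360  18:844  19:188  20:295  21:119  22:102  23:489
  24:553  25:474  26:674  27:310  28:935  29:266  30:228
Giant step factor: 804^(-31) ≡ 587 (mod 937).
Scan 130·587^i mod 937 for i = 0, 1, …:
  i=0: 130   i=1: 413   i=2: 685   i=3: 122
  i=4: 402   i=5: 787   i=6: 28   i=7: 507
  i=8: 580   i=9: 329     …   i=17: 675
  i=18: 811
Match at i=18, j=7: k = 18·31 + 7 = 565.

565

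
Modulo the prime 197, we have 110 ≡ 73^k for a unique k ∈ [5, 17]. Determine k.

Compute 73^5 mod 197 = 11, then multiply by 73 repeatedly:
  73^5=11  73^6=15  73^7=110
Found 110 at exponent 7.

7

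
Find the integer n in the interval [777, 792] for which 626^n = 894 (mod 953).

790

Compute 626^777 mod 953 = 492, then multiply by 626 repeatedly:
  626^777=492  626^778=173  626^779=609  626^780=34  626^781=318
  626^782=844  626^783=382  626^784=882  626^785=345  626^786=592
  626^787=828  626^788=849  626^789=653  626^790=894
Found 894 at exponent 790.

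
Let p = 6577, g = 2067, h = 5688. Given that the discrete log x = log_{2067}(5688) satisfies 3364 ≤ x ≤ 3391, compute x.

3390

Compute 2067^3364 mod 6577 = 6253, then multiply by 2067 repeatedly:
  2067^3364=6253  2067^3365=1146  2067^3366=1062  2067^3367=5013  2067^3368=3096
  2067^3369=11  2067^3370=3006  2067^3371=4714  2067^3372=3301  2067^3373=2818
  2067^3374=4161  2067^3375=4648  2067^3376=4996  2067^3377=842  2067^3378=4086
  2067^3379=894  2067^3380=6338  2067^3381=5839  2067^3382=418  2067^3383=2419
  2067^3384=1553  2067^3385=475  2067^3386=1852  2067^3387=270  2067^3388=5622
  2067^3389=5692  2067^3390=5688
Found 5688 at exponent 3390.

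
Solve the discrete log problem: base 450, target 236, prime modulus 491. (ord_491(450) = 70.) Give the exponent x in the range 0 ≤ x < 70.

67

Baby-step giant-step with m = ceil(sqrt(70)) = 9.
Baby table (450^j mod 491 for j=0..8):
  0:1  1:450  2:208  3:310  4:56  5:159  6:355  7:175
  8:190
Giant step factor: 450^(-9) ≡ 186 (mod 491).
Scan 236·186^i mod 491 for i = 0, 1, …:
  i=0: 236   i=1: 197   i=2: 308   i=3: 332
  i=4: 377   i=5: 400   i=6: 259   i=7: 56
Match at i=7, j=4: x = 7·9 + 4 = 67.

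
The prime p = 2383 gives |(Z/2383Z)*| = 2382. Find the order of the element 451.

The order of 451 must divide p − 1 = 2382 = 2 · 3 · 397.
Divisors: 1, 2, 3, 6, 397, 794, 1191, 2382.
Check each in increasing order: 451^1 ≡ 451;  451^2 ≡ 846;  451^3 ≡ 266;  451^6 ≡ 1649;  451^397 ≡ 1279;  451^794 ≡ 1103;  451^1191 ≡ 1.
Smallest exponent giving 1 is 1191.

1191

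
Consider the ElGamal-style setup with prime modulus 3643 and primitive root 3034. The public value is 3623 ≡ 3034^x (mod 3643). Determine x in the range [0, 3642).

324

Baby-step giant-step with m = ceil(sqrt(3642)) = 61.
Baby table (3034^j mod 3643 for j=0..60):
  0:1  1:3034  2:2938  3:3114  4:1577  5:1359  6:2973  7:14
  8:2403  9:1059  10:3523  11:220  12:811  13:1549  14:196  15:855
  16:254  17:1963  18:3080  19:425  20:3471  21:2744  22:1041  23:3556
  24:1981  25:3047  26:2307  27:1235  28:1986  29:2  30:2425  31:2233
  32:2585  33:3154  34:2718  35:2303  36:28  37:1163  38:2118  39:3403
  40:440  41:1622  42:3098  43:392  44:1710  45:508  46:283  47:2517
  48:850  49:3299  50:1845  51:2082  52:3469  53:319  54:2451  55:971
  56:2470  57:329  58:4  59:1207  60:823
Giant step factor: 3034^(-61) ≡ 3476 (mod 3643).
Scan 3623·3476^i mod 3643 for i = 0, 1, …:
  i=0: 3623   i=1: 3340   i=2: 3242   i=3: 1393
  i=4: 521   i=5: 425
Match at i=5, j=19: x = 5·61 + 19 = 324.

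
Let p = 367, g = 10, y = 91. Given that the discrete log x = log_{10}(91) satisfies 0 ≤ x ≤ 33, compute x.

4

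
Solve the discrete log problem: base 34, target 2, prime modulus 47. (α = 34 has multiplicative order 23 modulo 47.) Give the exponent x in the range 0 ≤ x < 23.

Successive powers of 34 modulo 47:
  34^0=1  34^1=34  34^2=28  34^3=12  34^4=32  34^5=7
  34^6=3  34^7=8  34^8=37  34^9=36  34^10=2
So 34^10 ≡ 2 (mod 47), giving x = 10.

10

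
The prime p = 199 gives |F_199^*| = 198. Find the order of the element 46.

99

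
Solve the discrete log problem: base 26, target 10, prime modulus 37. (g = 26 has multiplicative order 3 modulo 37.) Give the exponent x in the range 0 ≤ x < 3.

2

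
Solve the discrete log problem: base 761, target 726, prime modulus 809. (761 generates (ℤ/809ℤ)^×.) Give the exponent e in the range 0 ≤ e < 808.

549

Baby-step giant-step with m = ceil(sqrt(808)) = 29.
Baby table (761^j mod 809 for j=0..28):
  0:1  1:761  2:686  3:241  4:567  5:290  6:642  7:735
  8:316  9:203  10:773  11:110  12:383  13:223  14:622  15:77
  16:349  17:237  18:759  19:782  20:487  21:85  22:774  23:62
  24:260  25:464  26:380  27:367  28:182
Giant step factor: 761^(-29) ≡ 675 (mod 809).
Scan 726·675^i mod 809 for i = 0, 1, …:
  i=0: 726   i=1: 605   i=2: 639   i=3: 128
  i=4: 646   i=5: 808   i=6: 134   i=7: 651
  i=8: 138   i=9: 115     …   i=17: 764
  i=18: 367
Match at i=18, j=27: e = 18·29 + 27 = 549.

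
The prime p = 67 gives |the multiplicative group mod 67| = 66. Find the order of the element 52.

22

The order of 52 must divide p − 1 = 66 = 2 · 3 · 11.
Divisors: 1, 2, 3, 6, 11, 22, 33, 66.
Check each in increasing order: 52^1 ≡ 52;  52^2 ≡ 24;  52^3 ≡ 42;  52^6 ≡ 22;  52^11 ≡ 66;  52^22 ≡ 1.
Smallest exponent giving 1 is 22.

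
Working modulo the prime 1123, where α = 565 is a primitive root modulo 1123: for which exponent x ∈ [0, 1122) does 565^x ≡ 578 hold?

Baby-step giant-step with m = ceil(sqrt(1122)) = 34.
Baby table (565^j mod 1123 for j=0..33):
  0:1  1:565  2:293  3:464  4:501  5:69  6:803  7:3
  8:572  9:879  10:269  11:380  12:207  13:163  14:9  15:593
  16:391  17:807  18:17  19:621  20:489  21:27  22:656  23:50
  24:175  25:51  26:740  27:344  28:81  29:845  30:150  31:525
  32:153  33:1097
Giant step factor: 565^(-34) ≡ 580 (mod 1123).
Scan 578·580^i mod 1123 for i = 0, 1, …:
  i=0: 578   i=1: 586   i=2: 734   i=3: 103
  i=4: 221   i=5: 158   i=6: 677   i=7: 733
  i=8: 646   i=9: 721     …   i=27: 243
  i=28: 565
Match at i=28, j=1: x = 28·34 + 1 = 953.

953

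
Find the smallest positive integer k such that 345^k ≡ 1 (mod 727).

363

The order of 345 must divide p − 1 = 726 = 2 · 3 · 11^2.
Divisors: 1, 2, 3, 6, 11, 22, 33, 66, 121, 242, 363, 726.
Check each in increasing order: 345^1 ≡ 345;  345^2 ≡ 524;  345^3 ≡ 484;  345^6 ≡ 162;  345^11 ≡ 114;  345^22 ≡ 637;  345^33 ≡ 645;  345^66 ≡ 181;  345^121 ≡ 281;  345^242 ≡ 445;  345^363 ≡ 1.
Smallest exponent giving 1 is 363.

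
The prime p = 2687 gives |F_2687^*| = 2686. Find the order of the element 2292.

2686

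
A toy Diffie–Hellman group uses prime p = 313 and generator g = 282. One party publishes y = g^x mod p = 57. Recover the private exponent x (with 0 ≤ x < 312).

20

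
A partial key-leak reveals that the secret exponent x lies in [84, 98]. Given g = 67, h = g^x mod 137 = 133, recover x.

96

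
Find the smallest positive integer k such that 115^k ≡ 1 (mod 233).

232

The order of 115 must divide p − 1 = 232 = 2^3 · 29.
Divisors: 1, 2, 4, 8, 29, 58, 116, 232.
Check each in increasing order: 115^1 ≡ 115;  115^2 ≡ 177;  115^4 ≡ 107;  115^8 ≡ 32;  115^29 ≡ 12;  115^58 ≡ 144;  115^116 ≡ 232;  115^232 ≡ 1.
Smallest exponent giving 1 is 232.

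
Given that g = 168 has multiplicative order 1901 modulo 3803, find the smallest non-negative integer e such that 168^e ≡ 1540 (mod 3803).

Baby-step giant-step with m = ceil(sqrt(1901)) = 44.
Baby table (168^j mod 3803 for j=0..43):
  0:1  1:168  2:1603  3:3094  4:2584  5:570  6:685  7:990
  8:2791  9:1119  10:1645  11:2544  12:1456  13:1216  14:2729  15:2112
  16:1137  17:866  18:974  19:103  20:2092  21:1580  22:3033  23:3745
  24:1665  25:2101  26:3092  27:2248  28:1167  29:2103  30:3428  31:1651
  32:3552  33:3468  34:765  35:3021  36:1729  37:1444  38:3003  39:2508
  40:3014  41:553  42:1632  43:360
Giant step factor: 168^(-44) ≡ 31 (mod 3803).
Scan 1540·31^i mod 3803 for i = 0, 1, …:
  i=0: 1540   i=1: 2104   i=2: 573   i=3: 2551
  i=4: 3021
Match at i=4, j=35: e = 4·44 + 35 = 211.

211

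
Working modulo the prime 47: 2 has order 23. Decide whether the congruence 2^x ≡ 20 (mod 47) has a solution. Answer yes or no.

20 ∈ ⟨2⟩ iff 20^23 ≡ 1 (mod 47), since |⟨2⟩| = 23.
20^23 mod 47 = 46.
Since 46 ≠ 1, 20 does not lie in the subgroup.

no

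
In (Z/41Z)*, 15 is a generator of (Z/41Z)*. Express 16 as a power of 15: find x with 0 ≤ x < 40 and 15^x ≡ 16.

Successive powers of 15 modulo 41:
  15^0=1  15^1=15  15^2=20  15^3=13  15^4=31  15^5=14
  15^6=5  15^7=34  15^8=18  15^9=24  15^10=32  15^11=29
  15^12=25  15^13=6  15^14=8  15^15=38  15^16=37  15^17=22
  15^18=2  15^19=30  15^20=40  15^21=26  15^22=21  15^23=28
  15^24=10  15^25=27  15^26=36  15^27=7  15^28=23  15^29=17
  15^30=9  15^31=12  15^32=16
So 15^32 ≡ 16 (mod 41), giving x = 32.

32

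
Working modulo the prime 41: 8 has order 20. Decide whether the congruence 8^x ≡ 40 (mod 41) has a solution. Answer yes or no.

yes

⟨8⟩ has order 20; its elements mod 41 are {1, 2, 4, 5, 8, 9, 10, 16, 18, 20, 21, 23, 25, 31, 32, 33, 36, 37, 39, 40}.
40 is in this set.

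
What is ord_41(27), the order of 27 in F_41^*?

8

The order of 27 must divide p − 1 = 40 = 2^3 · 5.
Divisors: 1, 2, 4, 5, 8, 10, 20, 40.
Check each in increasing order: 27^1 ≡ 27;  27^2 ≡ 32;  27^4 ≡ 40;  27^5 ≡ 14;  27^8 ≡ 1.
Smallest exponent giving 1 is 8.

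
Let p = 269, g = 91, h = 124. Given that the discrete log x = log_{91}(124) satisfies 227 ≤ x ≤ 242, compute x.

Compute 91^227 mod 269 = 181, then multiply by 91 repeatedly:
  91^227=181  91^228=62  91^229=262  91^230=170  91^231=137
  91^232=93  91^233=124
Found 124 at exponent 233.

233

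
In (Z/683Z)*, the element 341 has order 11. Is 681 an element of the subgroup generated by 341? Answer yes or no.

yes

681 ∈ ⟨341⟩ iff 681^11 ≡ 1 (mod 683), since |⟨341⟩| = 11.
681^11 mod 683 = 1.
Since 1 = 1, 681 lies in the subgroup.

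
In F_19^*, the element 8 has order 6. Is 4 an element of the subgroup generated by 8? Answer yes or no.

no

4 ∈ ⟨8⟩ iff 4^6 ≡ 1 (mod 19), since |⟨8⟩| = 6.
4^6 mod 19 = 11.
Since 11 ≠ 1, 4 does not lie in the subgroup.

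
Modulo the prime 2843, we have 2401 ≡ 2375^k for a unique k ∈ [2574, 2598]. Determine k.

Compute 2375^2574 mod 2843 = 2745, then multiply by 2375 repeatedly:
  2375^2574=2745  2375^2575=376  2375^2576=298  2375^2577=2686  2375^2578=2401
Found 2401 at exponent 2578.

2578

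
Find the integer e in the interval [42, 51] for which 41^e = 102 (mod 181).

44

Compute 41^42 mod 181 = 176, then multiply by 41 repeatedly:
  41^42=176  41^43=157  41^44=102
Found 102 at exponent 44.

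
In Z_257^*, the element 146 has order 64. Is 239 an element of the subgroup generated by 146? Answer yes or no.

239 ∈ ⟨146⟩ iff 239^64 ≡ 1 (mod 257), since |⟨146⟩| = 64.
239^64 mod 257 = 256.
Since 256 ≠ 1, 239 does not lie in the subgroup.

no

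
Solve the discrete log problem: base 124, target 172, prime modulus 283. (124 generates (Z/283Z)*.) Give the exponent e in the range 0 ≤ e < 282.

21

Baby-step giant-step with m = ceil(sqrt(282)) = 17.
Baby table (124^j mod 283 for j=0..16):
  0:1  1:124  2:94  3:53  4:63  5:171  6:262  7:226
  8:7  9:19  10:92  11:88  12:158  13:65  14:136  15:167
  16:49
Giant step factor: 124^(-17) ≡ 183 (mod 283).
Scan 172·183^i mod 283 for i = 0, 1, …:
  i=0: 172   i=1: 63
Match at i=1, j=4: e = 1·17 + 4 = 21.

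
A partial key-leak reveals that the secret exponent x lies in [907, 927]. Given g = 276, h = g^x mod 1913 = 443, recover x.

Compute 276^907 mod 1913 = 1095, then multiply by 276 repeatedly:
  276^907=1095  276^908=1879  276^909=181  276^910=218  276^911=865
  276^912=1528  276^913=868  276^914=443
Found 443 at exponent 914.

914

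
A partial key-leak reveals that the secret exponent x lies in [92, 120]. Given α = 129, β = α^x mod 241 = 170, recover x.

119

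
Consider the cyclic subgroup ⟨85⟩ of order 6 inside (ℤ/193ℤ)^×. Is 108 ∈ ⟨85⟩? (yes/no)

yes

⟨85⟩ has order 6; its elements mod 193 are {1, 84, 85, 108, 109, 192}.
108 is in this set.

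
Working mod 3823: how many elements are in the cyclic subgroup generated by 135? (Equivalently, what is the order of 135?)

The order of 135 must divide p − 1 = 3822 = 2 · 3 · 7^2 · 13.
Divisors: 1, 2, 3, 6, 7, 13, 14, 21, 26, 39, 42, 49, 78, 91, 98, 147, 182, 273, 294, 546, 637, 1274, 1911, 3822.
Check each in increasing order: 135^1 ≡ 135;  135^2 ≡ 2933;  135^3 ≡ 2186;  135^6 ≡ 3669;  135^7 ≡ 2148;  135^13 ≡ 1809;  135^14 ≡ 3366;  135^21 ≡ 875;  135^26 ≡ 3816;  135^39 ≡ 2629;  135^42 ≡ 1025;  135^49 ≡ 3475;  135^78 ≡ 3480;  135^91 ≡ 2662;  135^98 ≡ 2591;  135^147 ≡ 560;  135^182 ≡ 2225;  135^273 ≡ 1123;  135^294 ≡ 114;  135^546 ≡ 3362;  135^637 ≡ 1.
Smallest exponent giving 1 is 637.

637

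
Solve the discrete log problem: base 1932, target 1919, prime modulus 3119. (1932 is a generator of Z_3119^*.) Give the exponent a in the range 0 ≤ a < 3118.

1527

Baby-step giant-step with m = ceil(sqrt(3118)) = 56.
Baby table (1932^j mod 3119 for j=0..55):
  0:1  1:1932  2:2300  3:2144  4:176  5:61  6:2449  7:3064
  8:2905  9:1379  10:602  11:2796  12:2883  13:2541  14:3025  15:2413
  16:2130  17:1199  18:2170  19:504  20:600  21:2051  22:1402  23:1372
  24:2673  25:2291  26:351  27:1309  28:2598  29:865  30:2515  31:2697
  32:1874  33:2528  34:2861  35:584  36:2329  37:2030  38:1377  39:2976
  40:1315  41:1714  42:2189  43:2903  44:634  45:2240  46:1627  47:2531
  48:2419  49:1246  50:2523  51:2558  52:1560  53:966  54:1150  55:1072
Giant step factor: 1932^(-56) ≡ 319 (mod 3119).
Scan 1919·319^i mod 3119 for i = 0, 1, …:
  i=0: 1919   i=1: 837   i=2: 1888   i=3: 305
  i=4: 606   i=5: 3055   i=6: 1417   i=7: 2887
  i=8: 848   i=9: 2278     …   i=26: 252
  i=27: 2413
Match at i=27, j=15: a = 27·56 + 15 = 1527.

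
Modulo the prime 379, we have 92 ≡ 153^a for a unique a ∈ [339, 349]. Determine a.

346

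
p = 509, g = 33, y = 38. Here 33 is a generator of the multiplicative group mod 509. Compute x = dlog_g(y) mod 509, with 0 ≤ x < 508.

Baby-step giant-step with m = ceil(sqrt(508)) = 23.
Baby table (33^j mod 509 for j=0..22):
  0:1  1:33  2:71  3:307  4:460  5:419  6:84  7:227
  8:365  9:338  10:465  11:75  12:439  13:235  14:120  15:397
  16:376  17:192  18:228  19:398  20:409  21:263  22:26
Giant step factor: 33^(-23) ≡ 474 (mod 509).
Scan 38·474^i mod 509 for i = 0, 1, …:
  i=0: 38   i=1: 197   i=2: 231   i=3: 59
  i=4: 480   i=5: 506   i=6: 105   i=7: 397
Match at i=7, j=15: x = 7·23 + 15 = 176.

176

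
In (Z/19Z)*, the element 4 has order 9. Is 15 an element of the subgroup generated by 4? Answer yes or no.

no

⟨4⟩ has order 9; its elements mod 19 are {1, 4, 5, 6, 7, 9, 11, 16, 17}.
15 is not in this set.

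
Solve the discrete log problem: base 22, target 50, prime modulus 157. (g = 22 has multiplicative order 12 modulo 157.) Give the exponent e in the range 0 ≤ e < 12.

11

Successive powers of 22 modulo 157:
  22^0=1  22^1=22  22^2=13  22^3=129  22^4=12  22^5=107
  22^6=156  22^7=135  22^8=144  22^9=28  22^10=145  22^11=50
So 22^11 ≡ 50 (mod 157), giving e = 11.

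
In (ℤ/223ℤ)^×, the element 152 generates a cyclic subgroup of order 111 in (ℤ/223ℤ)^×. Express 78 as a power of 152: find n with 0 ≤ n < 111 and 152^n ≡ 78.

94

Baby-step giant-step with m = ceil(sqrt(111)) = 11.
Baby table (152^j mod 223 for j=0..10):
  0:1  1:152  2:135  3:4  4:162  5:94  6:16  7:202
  8:153  9:64  10:139
Giant step factor: 152^(-11) ≡ 133 (mod 223).
Scan 78·133^i mod 223 for i = 0, 1, …:
  i=0: 78   i=1: 116   i=2: 41   i=3: 101
  i=4: 53   i=5: 136   i=6: 25   i=7: 203
  i=8: 16
Match at i=8, j=6: n = 8·11 + 6 = 94.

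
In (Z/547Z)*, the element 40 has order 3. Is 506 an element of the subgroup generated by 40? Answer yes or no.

yes

⟨40⟩ has order 3; its elements mod 547 are {1, 40, 506}.
506 is in this set.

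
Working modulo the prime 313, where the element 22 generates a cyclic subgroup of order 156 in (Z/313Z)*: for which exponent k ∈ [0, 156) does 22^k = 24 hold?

Successive powers of 22 modulo 313:
  22^0=1  22^1=22  22^2=171  22^3=6  22^4=132  22^5=87
  22^6=36  22^7=166  22^8=209  22^9=216  22^10=57  22^11=2
  22^12=44  22^13=29  22^14=12  22^15=264  22^16=174  22^17=72
  22^18=19  22^19=105  22^20=119  22^21=114  22^22=4  22^23=88
  22^24=58  22^25=24
So 22^25 ≡ 24 (mod 313), giving k = 25.

25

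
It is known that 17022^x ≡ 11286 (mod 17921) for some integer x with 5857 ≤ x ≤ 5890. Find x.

Compute 17022^5857 mod 17921 = 10707, then multiply by 17022 repeatedly:
  17022^5857=10707  17022^5858=15905  17022^5859=2363  17022^5860=8262  17022^5861=9677
  17022^5862=9983  17022^5863=3704  17022^5864=3410  17022^5865=16822  17022^5866=2346
  17022^5867=5624  17022^5868=15667  17022^5869=1273  17022^5870=2517  17022^5871=13184
  17022^5872=11286
Found 11286 at exponent 5872.

5872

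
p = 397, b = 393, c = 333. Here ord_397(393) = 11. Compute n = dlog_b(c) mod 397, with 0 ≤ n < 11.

3

Successive powers of 393 modulo 397:
  393^0=1  393^1=393  393^2=16  393^3=333
So 393^3 ≡ 333 (mod 397), giving n = 3.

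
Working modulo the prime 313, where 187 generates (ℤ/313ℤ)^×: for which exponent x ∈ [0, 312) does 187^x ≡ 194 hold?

164

Baby-step giant-step with m = ceil(sqrt(312)) = 18.
Baby table (187^j mod 313 for j=0..17):
  0:1  1:187  2:226  3:7  4:57  5:17  6:49  7:86
  8:119  9:30  10:289  11:207  12:210  13:145  14:197  15:218
  16:76  17:127
Giant step factor: 187^(-18) ≡ 8 (mod 313).
Scan 194·8^i mod 313 for i = 0, 1, …:
  i=0: 194   i=1: 300   i=2: 209   i=3: 107
  i=4: 230   i=5: 275   i=6: 9   i=7: 72
  i=8: 263   i=9: 226
Match at i=9, j=2: x = 9·18 + 2 = 164.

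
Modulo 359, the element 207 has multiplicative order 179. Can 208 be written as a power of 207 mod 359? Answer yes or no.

208 ∈ ⟨207⟩ iff 208^179 ≡ 1 (mod 359), since |⟨207⟩| = 179.
208^179 mod 359 = 358.
Since 358 ≠ 1, 208 does not lie in the subgroup.

no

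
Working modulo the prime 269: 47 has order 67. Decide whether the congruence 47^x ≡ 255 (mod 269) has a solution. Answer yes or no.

255 ∈ ⟨47⟩ iff 255^67 ≡ 1 (mod 269), since |⟨47⟩| = 67.
255^67 mod 269 = 268.
Since 268 ≠ 1, 255 does not lie in the subgroup.

no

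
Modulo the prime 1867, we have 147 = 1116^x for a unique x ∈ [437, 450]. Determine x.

Compute 1116^437 mod 1867 = 147, then multiply by 1116 repeatedly:
  1116^437=147
Found 147 at exponent 437.

437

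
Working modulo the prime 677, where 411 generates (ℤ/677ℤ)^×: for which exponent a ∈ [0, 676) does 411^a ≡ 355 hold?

669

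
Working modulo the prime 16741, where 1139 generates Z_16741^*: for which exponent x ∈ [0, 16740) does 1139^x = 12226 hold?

14770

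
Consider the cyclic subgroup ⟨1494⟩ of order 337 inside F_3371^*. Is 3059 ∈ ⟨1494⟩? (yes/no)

yes

3059 ∈ ⟨1494⟩ iff 3059^337 ≡ 1 (mod 3371), since |⟨1494⟩| = 337.
3059^337 mod 3371 = 1.
Since 1 = 1, 3059 lies in the subgroup.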